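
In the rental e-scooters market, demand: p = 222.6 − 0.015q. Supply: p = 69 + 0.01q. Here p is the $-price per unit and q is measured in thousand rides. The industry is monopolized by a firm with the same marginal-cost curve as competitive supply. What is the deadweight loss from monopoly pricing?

Competitive equilibrium: 222.6 − 0.015q = 69 + 0.01q → q* = 6144, p* = 130.44.
Marginal revenue: MR = 222.6 − 0.03q. Set MR = MC: 222.6 − 0.03q = 69 + 0.01q → q_m = 3840.
Price p_m = 222.6 − 0.015·3840 = 165; MC(q_m) = 69 + 0.01·3840 = 107.4.
Competitive q* = 6144, so Δq = 2304; wedge = 165 − 107.4 = 57.6.
Welfare loss = ½ × 2304 × 57.6 = $66355.20 thousand.

$66355.20 thousand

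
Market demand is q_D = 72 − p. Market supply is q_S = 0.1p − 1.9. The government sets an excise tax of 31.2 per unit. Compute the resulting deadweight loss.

44.25

In inverse form: demand p = 72 − q, supply p = 19 + 10q.
Competitive equilibrium: 72 − q = 19 + 10q → q* = 4.8182, p* = 67.1818.
With the tax, the buyer price exceeds the seller price by 31.2: (72 − q) − (19 + 10q) = 31.2 → q' = 1.9818.
Δq = 4.8182 − 1.9818 = 2.8364; the wedge equals the tax, 31.2.
DWL = ½ × 2.8364 × 31.2 = 44.25.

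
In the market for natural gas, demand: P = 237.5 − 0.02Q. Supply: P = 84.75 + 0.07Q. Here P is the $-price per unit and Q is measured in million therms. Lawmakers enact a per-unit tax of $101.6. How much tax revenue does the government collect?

$57742.67 million

Competitive equilibrium: 237.5 − 0.02Q = 84.75 + 0.07Q → Q* = 1697.22222, P* = 203.55556.
With the tax, the buyer price exceeds the seller price by 101.6: (237.5 − 0.02Q) − (84.75 + 0.07Q) = 101.6 → Q' = 568.33333.
Tax revenue = 101.6 × 568.33333 = $57742.67 million.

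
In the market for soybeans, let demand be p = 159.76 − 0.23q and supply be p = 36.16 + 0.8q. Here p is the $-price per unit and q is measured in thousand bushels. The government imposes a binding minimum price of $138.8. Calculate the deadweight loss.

$429.23 thousand

Competitive equilibrium: 159.76 − 0.23q = 36.16 + 0.8q → q* = 120, p* = 132.16.
At the floor p = 138.8, quantity demanded = (159.76 − 138.8)/0.23 = 91.1304.
Sellers' marginal cost at q' = 91.1304: 36.16 + 0.8·91.1304 = 109.0643.
Δq = 120 − 91.1304 = 28.8696; wedge = 138.8 − 109.0643 = 29.7357.
Welfare loss = ½ × 28.8696 × 29.7357 = $429.23 thousand.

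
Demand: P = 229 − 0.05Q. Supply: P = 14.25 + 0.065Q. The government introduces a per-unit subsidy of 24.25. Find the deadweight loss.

2556.79

Competitive equilibrium: 229 − 0.05Q = 14.25 + 0.065Q → Q* = 1867.3913, P* = 135.6304.
The subsidy lowers effective supply by 24.25: P = 0.065Q − 10.
New quantity: 229 − 0.05Q = 0.065Q − 10 → Q' = 2078.2609.
Overproduction ΔQ = 2078.2609 − 1867.3913 = 210.8696; wedge = subsidy = 24.25.
DWL = ½ × 210.8696 × 24.25 = 2556.79.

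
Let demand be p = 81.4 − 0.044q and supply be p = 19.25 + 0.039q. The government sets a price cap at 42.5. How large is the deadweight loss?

Competitive equilibrium: 81.4 − 0.044q = 19.25 + 0.039q → q* = 748.7952, p* = 48.453.
At the ceiling p = 42.5, quantity supplied = (42.5 − 19.25)/0.039 = 596.1538.
Willingness to pay at q' = 596.1538: 81.4 − 0.044·596.1538 = 55.1692.
Δq = 748.7952 − 596.1538 = 152.6414; wedge = 55.1692 − 42.5 = 12.6692.
Welfare loss = ½ × 152.6414 × 12.6692 = 966.92.

966.92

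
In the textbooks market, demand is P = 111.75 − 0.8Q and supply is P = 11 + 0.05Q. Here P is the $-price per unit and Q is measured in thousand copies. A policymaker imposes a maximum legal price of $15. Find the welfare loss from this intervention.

Competitive equilibrium: 111.75 − 0.8Q = 11 + 0.05Q → Q* = 118.5294, P* = 16.9265.
At the ceiling P = 15, quantity supplied = (15 − 11)/0.05 = 80.
Willingness to pay at Q' = 80: 111.75 − 0.8·80 = 47.75.
ΔQ = 118.5294 − 80 = 38.5294; wedge = 47.75 − 15 = 32.75.
DWL = ½ × 38.5294 × 32.75 = $630.92 thousand.

$630.92 thousand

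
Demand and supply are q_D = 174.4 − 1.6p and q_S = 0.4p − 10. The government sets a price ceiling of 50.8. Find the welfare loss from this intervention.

In inverse form: demand p = 109 − 0.625q, supply p = 25 + 2.5q.
Competitive equilibrium: 109 − 0.625q = 25 + 2.5q → q* = 26.88, p* = 92.2.
At the ceiling p = 50.8, quantity supplied = (50.8 − 25)/2.5 = 10.32.
Willingness to pay at q' = 10.32: 109 − 0.625·10.32 = 102.55.
Δq = 26.88 − 10.32 = 16.56; wedge = 102.55 − 50.8 = 51.75.
The triangle = ½ × 16.56 × 51.75 = 428.49.

428.49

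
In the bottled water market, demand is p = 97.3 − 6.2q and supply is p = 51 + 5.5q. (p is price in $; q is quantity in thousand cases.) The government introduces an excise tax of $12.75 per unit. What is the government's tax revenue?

Competitive equilibrium: 97.3 − 6.2q = 51 + 5.5q → q* = 3.9573, p* = 72.765.
With the tax, the buyer price exceeds the seller price by 12.75: (97.3 − 6.2q) − (51 + 5.5q) = 12.75 → q' = 2.8675.
Tax revenue = 12.75 × 2.8675 = $36.56 thousand.

$36.56 thousand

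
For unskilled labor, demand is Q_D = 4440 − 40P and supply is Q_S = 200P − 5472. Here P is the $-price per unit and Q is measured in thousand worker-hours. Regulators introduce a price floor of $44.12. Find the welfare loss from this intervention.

In inverse form: demand P = 111 − 0.025Q, supply P = 27.36 + 0.005Q.
Competitive equilibrium: 111 − 0.025Q = 27.36 + 0.005Q → Q* = 2788, P* = 41.3.
At the floor P = 44.12, quantity demanded = (111 − 44.12)/0.025 = 2675.2.
Sellers' marginal cost at Q' = 2675.2: 27.36 + 0.005·2675.2 = 40.736.
ΔQ = 2788 − 2675.2 = 112.8; wedge = 44.12 − 40.736 = 3.384.
Welfare loss = ½ × 112.8 × 3.384 = $190.86 thousand.

$190.86 thousand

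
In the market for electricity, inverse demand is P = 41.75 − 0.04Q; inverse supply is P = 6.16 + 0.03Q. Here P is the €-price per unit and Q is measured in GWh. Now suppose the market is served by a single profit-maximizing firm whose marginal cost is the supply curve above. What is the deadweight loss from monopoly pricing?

Competitive equilibrium: 41.75 − 0.04Q = 6.16 + 0.03Q → Q* = 508.4286, P* = 21.4129.
Marginal revenue: MR = 41.75 − 0.08Q. Set MR = MC: 41.75 − 0.08Q = 6.16 + 0.03Q → Q_m = 323.5455.
Price P_m = 41.75 − 0.04·323.5455 = 28.8082; MC(Q_m) = 6.16 + 0.03·323.5455 = 15.8664.
Competitive Q* = 508.4286, so ΔQ = 184.8831; wedge = 28.8082 − 15.8664 = 12.9418.
DWL = ½ × 184.8831 × 12.9418 = €1196.36.

€1196.36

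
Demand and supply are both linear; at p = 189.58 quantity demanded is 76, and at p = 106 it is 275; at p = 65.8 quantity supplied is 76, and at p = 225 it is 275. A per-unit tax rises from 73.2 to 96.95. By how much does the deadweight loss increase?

1656.17

Demand slope = (106 − 189.58)/(275 − 76) = −0.42, so p = 221.5 − 0.42q.
Supply slope = (225 − 65.8)/(275 − 76) = 0.8, so p = 5 + 0.8q.
Competitive equilibrium: 221.5 − 0.42q = 5 + 0.8q → q* = 177.459, p* = 146.9672.
For a per-unit tax t: Δq = t/1.22, so DWL = ½·t·(t/1.22) = t²/2.44.
At t = 73.2: DWL = 2196. At t = 96.95: DWL = 3852.173.
Increase = 3852.173 − 2196 = 1656.17.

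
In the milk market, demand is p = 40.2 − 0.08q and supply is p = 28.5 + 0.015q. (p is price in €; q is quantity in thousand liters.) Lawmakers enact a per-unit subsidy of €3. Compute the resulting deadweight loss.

Competitive equilibrium: 40.2 − 0.08q = 28.5 + 0.015q → q* = 123.1579, p* = 30.3474.
The subsidy lowers effective supply by 3: p = 25.5 + 0.015q.
New quantity: 40.2 − 0.08q = 25.5 + 0.015q → q' = 154.7368.
Overproduction Δq = 154.7368 − 123.1579 = 31.5789; wedge = subsidy = 3.
The triangle = ½ × 31.5789 × 3 = €47.37 thousand.

€47.37 thousand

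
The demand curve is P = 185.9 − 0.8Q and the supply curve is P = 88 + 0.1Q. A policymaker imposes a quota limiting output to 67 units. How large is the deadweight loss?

Competitive equilibrium: 185.9 − 0.8Q = 88 + 0.1Q → Q* = 108.7778, P* = 98.8778.
At Q = 67: demand price = 185.9 − 0.8·67 = 132.3; supply price = 88 + 0.1·67 = 94.7.
ΔQ = 108.7778 − 67 = 41.7778; wedge = 132.3 − 94.7 = 37.6.
The triangle = ½ × 41.7778 × 37.6 = 785.42.

785.42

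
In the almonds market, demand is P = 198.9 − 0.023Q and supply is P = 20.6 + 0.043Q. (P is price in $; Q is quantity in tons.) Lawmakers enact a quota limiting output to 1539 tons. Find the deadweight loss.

$44597.57

Competitive equilibrium: 198.9 − 0.023Q = 20.6 + 0.043Q → Q* = 2701.5152, P* = 136.7652.
At Q = 1539: demand price = 198.9 − 0.023·1539 = 163.503; supply price = 20.6 + 0.043·1539 = 86.777.
ΔQ = 2701.5152 − 1539 = 1162.5152; wedge = 163.503 − 86.777 = 76.726.
DWL = ½ × 1162.5152 × 76.726 = $44597.57.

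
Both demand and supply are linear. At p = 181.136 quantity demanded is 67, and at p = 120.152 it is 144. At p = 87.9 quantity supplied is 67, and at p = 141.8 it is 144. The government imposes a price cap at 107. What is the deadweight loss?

924.58

Demand slope = (120.152 − 181.136)/(144 − 67) = −0.792, so p = 234.2 − 0.792q.
Supply slope = (141.8 − 87.9)/(144 − 67) = 0.7, so p = 41 + 0.7q.
Competitive equilibrium: 234.2 − 0.792q = 41 + 0.7q → q* = 129.4906, p* = 131.6434.
At the ceiling p = 107, quantity supplied = (107 − 41)/0.7 = 94.2857.
Willingness to pay at q' = 94.2857: 234.2 − 0.792·94.2857 = 159.5257.
Δq = 129.4906 − 94.2857 = 35.2049; wedge = 159.5257 − 107 = 52.5257.
DWL = ½ × 35.2049 × 52.5257 = 924.58.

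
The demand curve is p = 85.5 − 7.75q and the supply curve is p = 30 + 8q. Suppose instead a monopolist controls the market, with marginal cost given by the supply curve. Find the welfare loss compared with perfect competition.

10.64

Competitive equilibrium: 85.5 − 7.75q = 30 + 8q → q* = 3.5238, p* = 58.1905.
Marginal revenue: MR = 85.5 − 15.5q. Set MR = MC: 85.5 − 15.5q = 30 + 8q → q_m = 2.3617.
Price p_m = 85.5 − 7.75·2.3617 = 67.1968; MC(q_m) = 30 + 8·2.3617 = 48.8936.
Competitive q* = 3.5238, so Δq = 1.1621; wedge = 67.1968 − 48.8936 = 18.3032.
The triangle = ½ × 1.1621 × 18.3032 = 10.64.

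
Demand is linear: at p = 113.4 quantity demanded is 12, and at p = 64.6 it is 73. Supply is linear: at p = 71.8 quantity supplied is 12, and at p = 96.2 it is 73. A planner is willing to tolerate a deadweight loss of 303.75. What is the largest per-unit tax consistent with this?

Demand slope = (64.6 − 113.4)/(73 − 12) = −0.8, so p = 123 − 0.8q.
Supply slope = (96.2 − 71.8)/(73 − 12) = 0.4, so p = 67 + 0.4q.
Competitive equilibrium: 123 − 0.8q = 67 + 0.4q → q* = 46.6667, p* = 85.6667.
A tax t gives Δq = t/1.2 and wedge t, so DWL = t²/2.4.
t²/2.4 = 303.75 → t² = 729 → t = 27.

27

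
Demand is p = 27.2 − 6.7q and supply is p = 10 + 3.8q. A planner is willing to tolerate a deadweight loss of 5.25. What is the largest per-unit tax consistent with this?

10.5

Competitive equilibrium: 27.2 − 6.7q = 10 + 3.8q → q* = 1.6381, p* = 16.2248.
A tax t gives Δq = t/10.5 and wedge t, so DWL = t²/21.
t²/21 = 5.25 → t² = 110.25 → t = 10.5.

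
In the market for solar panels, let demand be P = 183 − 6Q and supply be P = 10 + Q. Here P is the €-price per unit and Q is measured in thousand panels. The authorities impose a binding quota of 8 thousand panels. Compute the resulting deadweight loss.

€977.79 thousand

Competitive equilibrium: 183 − 6Q = 10 + Q → Q* = 24.7143, P* = 34.7143.
At Q = 8: demand price = 183 − 6·8 = 135; supply price = 10 + 1·8 = 18.
ΔQ = 24.7143 − 8 = 16.7143; wedge = 135 − 18 = 117.
Welfare loss = ½ × 16.7143 × 117 = €977.79 thousand.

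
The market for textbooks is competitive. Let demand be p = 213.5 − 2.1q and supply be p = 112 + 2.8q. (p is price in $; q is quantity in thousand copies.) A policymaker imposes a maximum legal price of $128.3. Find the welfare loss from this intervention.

Competitive equilibrium: 213.5 − 2.1q = 112 + 2.8q → q* = 20.71429, p* = 170.
At the ceiling p = 128.3, quantity supplied = (128.3 − 112)/2.8 = 5.82143.
Willingness to pay at q' = 5.82143: 213.5 − 2.1·5.82143 = 201.275.
Δq = 20.71429 − 5.82143 = 14.89286; wedge = 201.275 − 128.3 = 72.975.
Welfare loss = ½ × 14.89286 × 72.975 = $543.40 thousand.

$543.40 thousand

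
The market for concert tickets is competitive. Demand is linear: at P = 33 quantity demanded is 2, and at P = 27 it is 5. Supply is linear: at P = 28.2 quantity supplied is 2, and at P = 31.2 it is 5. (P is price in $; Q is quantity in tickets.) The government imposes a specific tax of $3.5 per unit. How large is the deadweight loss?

$2.04

Demand slope = (27 − 33)/(5 − 2) = −2, so P = 37 − 2Q.
Supply slope = (31.2 − 28.2)/(5 − 2) = 1, so P = 26.2 + Q.
Competitive equilibrium: 37 − 2Q = 26.2 + Q → Q* = 3.6, P* = 29.8.
With the tax, the buyer price exceeds the seller price by 3.5: (37 − 2Q) − (26.2 + Q) = 3.5 → Q' = 2.4333.
ΔQ = 3.6 − 2.4333 = 1.1667; the wedge equals the tax, 3.5.
DWL = ½ × 1.1667 × 3.5 = $2.04.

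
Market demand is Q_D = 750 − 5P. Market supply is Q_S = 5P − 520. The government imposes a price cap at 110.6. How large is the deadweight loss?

In inverse form: demand P = 150 − 0.2Q, supply P = 104 + 0.2Q.
Competitive equilibrium: 150 − 0.2Q = 104 + 0.2Q → Q* = 115, P* = 127.
At the ceiling P = 110.6, quantity supplied = (110.6 − 104)/0.2 = 33.
Willingness to pay at Q' = 33: 150 − 0.2·33 = 143.4.
ΔQ = 115 − 33 = 82; wedge = 143.4 − 110.6 = 32.8.
The triangle = ½ × 82 × 32.8 = 1344.80.

1344.80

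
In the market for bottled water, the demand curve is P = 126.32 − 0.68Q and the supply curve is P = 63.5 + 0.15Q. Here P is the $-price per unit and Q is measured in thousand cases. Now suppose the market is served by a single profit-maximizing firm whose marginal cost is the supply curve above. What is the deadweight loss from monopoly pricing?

$482.12 thousand

Competitive equilibrium: 126.32 − 0.68Q = 63.5 + 0.15Q → Q* = 75.6867, P* = 74.853.
Marginal revenue: MR = 126.32 − 1.36Q. Set MR = MC: 126.32 − 1.36Q = 63.5 + 0.15Q → Q_m = 41.6026.
Price P_m = 126.32 − 0.68·41.6026 = 98.0302; MC(Q_m) = 63.5 + 0.15·41.6026 = 69.7404.
Competitive Q* = 75.6867, so ΔQ = 34.0841; wedge = 98.0302 − 69.7404 = 28.2898.
Welfare loss = ½ × 34.0841 × 28.2898 = $482.12 thousand.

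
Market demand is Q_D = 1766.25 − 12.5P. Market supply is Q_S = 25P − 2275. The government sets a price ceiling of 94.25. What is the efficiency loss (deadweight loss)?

6851.26

In inverse form: demand P = 141.3 − 0.08Q, supply P = 91 + 0.04Q.
Competitive equilibrium: 141.3 − 0.08Q = 91 + 0.04Q → Q* = 419.1667, P* = 107.7667.
At the ceiling P = 94.25, quantity supplied = (94.25 − 91)/0.04 = 81.25.
Willingness to pay at Q' = 81.25: 141.3 − 0.08·81.25 = 134.8.
ΔQ = 419.1667 − 81.25 = 337.9167; wedge = 134.8 − 94.25 = 40.55.
Welfare loss = ½ × 337.9167 × 40.55 = 6851.26.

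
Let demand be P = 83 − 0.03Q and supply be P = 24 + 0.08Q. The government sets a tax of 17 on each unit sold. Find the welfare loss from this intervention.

1313.64

Competitive equilibrium: 83 − 0.03Q = 24 + 0.08Q → Q* = 536.3636, P* = 66.9091.
With the tax, the buyer price exceeds the seller price by 17: (83 − 0.03Q) − (24 + 0.08Q) = 17 → Q' = 381.8182.
ΔQ = 536.3636 − 381.8182 = 154.5454; the wedge equals the tax, 17.
Welfare loss = ½ × 154.5454 × 17 = 1313.64.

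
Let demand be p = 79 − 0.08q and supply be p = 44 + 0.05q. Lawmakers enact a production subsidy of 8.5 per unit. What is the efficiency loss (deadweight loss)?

Competitive equilibrium: 79 − 0.08q = 44 + 0.05q → q* = 269.2308, p* = 57.4615.
The subsidy lowers effective supply by 8.5: p = 35.5 + 0.05q.
New quantity: 79 − 0.08q = 35.5 + 0.05q → q' = 334.6154.
Overproduction Δq = 334.6154 − 269.2308 = 65.3846; wedge = subsidy = 8.5.
Deadweight loss = ½ × 65.3846 × 8.5 = 277.88.

277.88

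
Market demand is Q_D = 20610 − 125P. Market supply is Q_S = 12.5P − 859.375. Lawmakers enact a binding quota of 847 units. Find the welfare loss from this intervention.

In inverse form: demand P = 164.88 − 0.008Q, supply P = 68.75 + 0.08Q.
Competitive equilibrium: 164.88 − 0.008Q = 68.75 + 0.08Q → Q* = 1092.3864, P* = 156.1409.
At Q = 847: demand price = 164.88 − 0.008·847 = 158.104; supply price = 68.75 + 0.08·847 = 136.51.
ΔQ = 1092.3864 − 847 = 245.3864; wedge = 158.104 − 136.51 = 21.594.
The triangle = ½ × 245.3864 × 21.594 = 2649.44.

2649.44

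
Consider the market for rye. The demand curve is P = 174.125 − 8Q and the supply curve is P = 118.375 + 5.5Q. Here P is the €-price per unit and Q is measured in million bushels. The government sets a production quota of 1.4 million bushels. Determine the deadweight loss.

€50.29 million

Competitive equilibrium: 174.125 − 8Q = 118.375 + 5.5Q → Q* = 4.1296, P* = 141.088.
At Q = 1.4: demand price = 174.125 − 8·1.4 = 162.925; supply price = 118.375 + 5.5·1.4 = 126.075.
ΔQ = 4.1296 − 1.4 = 2.7296; wedge = 162.925 − 126.075 = 36.85.
Welfare loss = ½ × 2.7296 × 36.85 = €50.29 million.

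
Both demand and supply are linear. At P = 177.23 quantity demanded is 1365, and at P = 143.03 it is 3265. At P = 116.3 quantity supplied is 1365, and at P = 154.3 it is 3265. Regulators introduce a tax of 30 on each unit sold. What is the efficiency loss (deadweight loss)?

Demand slope = (143.03 − 177.23)/(3265 − 1365) = −0.018, so P = 201.8 − 0.018Q.
Supply slope = (154.3 − 116.3)/(3265 − 1365) = 0.02, so P = 89 + 0.02Q.
Competitive equilibrium: 201.8 − 0.018Q = 89 + 0.02Q → Q* = 2968.4211, P* = 148.3684.
With the tax, the buyer price exceeds the seller price by 30: (201.8 − 0.018Q) − (89 + 0.02Q) = 30 → Q' = 2178.9474.
ΔQ = 2968.4211 − 2178.9474 = 789.4737; the wedge equals the tax, 30.
Welfare loss = ½ × 789.4737 × 30 = 11842.11.

11842.11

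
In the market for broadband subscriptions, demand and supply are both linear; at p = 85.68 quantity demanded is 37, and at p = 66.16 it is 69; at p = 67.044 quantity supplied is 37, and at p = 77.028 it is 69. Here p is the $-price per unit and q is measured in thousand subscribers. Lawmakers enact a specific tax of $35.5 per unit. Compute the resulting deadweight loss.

Demand slope = (66.16 − 85.68)/(69 − 37) = −0.61, so p = 108.25 − 0.61q.
Supply slope = (77.028 − 67.044)/(69 − 37) = 0.312, so p = 55.5 + 0.312q.
Competitive equilibrium: 108.25 − 0.61q = 55.5 + 0.312q → q* = 57.2126, p* = 73.3503.
With the tax, the buyer price exceeds the seller price by 35.5: (108.25 − 0.61q) − (55.5 + 0.312q) = 35.5 → q' = 18.7093.
Δq = 57.2126 − 18.7093 = 38.5033; the wedge equals the tax, 35.5.
The triangle = ½ × 38.5033 × 35.5 = $683.43 thousand.

$683.43 thousand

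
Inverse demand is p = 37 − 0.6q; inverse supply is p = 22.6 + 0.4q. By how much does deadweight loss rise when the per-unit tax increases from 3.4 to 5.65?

10.18

Competitive equilibrium: 37 − 0.6q = 22.6 + 0.4q → q* = 14.4, p* = 28.36.
For a per-unit tax t: Δq = t/1, so DWL = ½·t·(t/1) = t²/2.
At t = 3.4: DWL = 5.78. At t = 5.65: DWL = 15.961.
Increase = 15.961 − 5.78 = 10.18.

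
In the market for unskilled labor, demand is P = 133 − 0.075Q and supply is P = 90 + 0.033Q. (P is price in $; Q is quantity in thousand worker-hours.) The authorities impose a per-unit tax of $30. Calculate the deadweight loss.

$4166.67 thousand

Competitive equilibrium: 133 − 0.075Q = 90 + 0.033Q → Q* = 398.1481, P* = 103.1389.
With the tax, the buyer price exceeds the seller price by 30: (133 − 0.075Q) − (90 + 0.033Q) = 30 → Q' = 120.3704.
ΔQ = 398.1481 − 120.3704 = 277.7777; the wedge equals the tax, 30.
Welfare loss = ½ × 277.7777 × 30 = $4166.67 thousand.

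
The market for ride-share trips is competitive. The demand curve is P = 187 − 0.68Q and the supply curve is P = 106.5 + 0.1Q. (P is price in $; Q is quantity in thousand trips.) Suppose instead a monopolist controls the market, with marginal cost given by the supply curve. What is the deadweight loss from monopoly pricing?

Competitive equilibrium: 187 − 0.68Q = 106.5 + 0.1Q → Q* = 103.2051, P* = 116.8205.
Marginal revenue: MR = 187 − 1.36Q. Set MR = MC: 187 − 1.36Q = 106.5 + 0.1Q → Q_m = 55.137.
Price P_m = 187 − 0.68·55.137 = 149.5068; MC(Q_m) = 106.5 + 0.1·55.137 = 112.0137.
Competitive Q* = 103.2051, so ΔQ = 48.0681; wedge = 149.5068 − 112.0137 = 37.4931.
The triangle = ½ × 48.0681 × 37.4931 = $901.11 thousand.

$901.11 thousand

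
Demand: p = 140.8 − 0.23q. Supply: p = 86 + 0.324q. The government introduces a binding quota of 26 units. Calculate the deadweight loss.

Competitive equilibrium: 140.8 − 0.23q = 86 + 0.324q → q* = 98.917, p* = 118.0491.
At q = 26: demand price = 140.8 − 0.23·26 = 134.82; supply price = 86 + 0.324·26 = 94.424.
Δq = 98.917 − 26 = 72.917; wedge = 134.82 − 94.424 = 40.396.
The triangle = ½ × 72.917 × 40.396 = 1472.78.

1472.78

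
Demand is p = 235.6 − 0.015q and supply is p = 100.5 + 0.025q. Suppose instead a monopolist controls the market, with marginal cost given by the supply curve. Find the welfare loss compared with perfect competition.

Competitive equilibrium: 235.6 − 0.015q = 100.5 + 0.025q → q* = 3377.5, p* = 184.9375.
Marginal revenue: MR = 235.6 − 0.03q. Set MR = MC: 235.6 − 0.03q = 100.5 + 0.025q → q_m = 2456.363636.
Price p_m = 235.6 − 0.015·2456.363636 = 198.754545; MC(q_m) = 100.5 + 0.025·2456.363636 = 161.909091.
Competitive q* = 3377.5, so Δq = 921.136364; wedge = 198.754545 − 161.909091 = 36.845454.
Welfare loss = ½ × 921.136364 × 36.845454 = 16969.84.

16969.84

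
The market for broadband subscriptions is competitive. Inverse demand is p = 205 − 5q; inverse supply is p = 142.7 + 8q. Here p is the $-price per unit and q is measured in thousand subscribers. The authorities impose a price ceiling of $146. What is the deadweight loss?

$124.69 thousand

Competitive equilibrium: 205 − 5q = 142.7 + 8q → q* = 4.7923, p* = 181.0385.
At the ceiling p = 146, quantity supplied = (146 − 142.7)/8 = 0.4125.
Willingness to pay at q' = 0.4125: 205 − 5·0.4125 = 202.9375.
Δq = 4.7923 − 0.4125 = 4.3798; wedge = 202.9375 − 146 = 56.9375.
Deadweight loss = ½ × 4.3798 × 56.9375 = $124.69 thousand.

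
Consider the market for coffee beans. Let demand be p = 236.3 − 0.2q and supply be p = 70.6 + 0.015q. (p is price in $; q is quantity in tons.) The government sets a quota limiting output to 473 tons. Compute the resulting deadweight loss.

$9527.07

Competitive equilibrium: 236.3 − 0.2q = 70.6 + 0.015q → q* = 770.6977, p* = 82.1605.
At q = 473: demand price = 236.3 − 0.2·473 = 141.7; supply price = 70.6 + 0.015·473 = 77.695.
Δq = 770.6977 − 473 = 297.6977; wedge = 141.7 − 77.695 = 64.005.
The triangle = ½ × 297.6977 × 64.005 = $9527.07.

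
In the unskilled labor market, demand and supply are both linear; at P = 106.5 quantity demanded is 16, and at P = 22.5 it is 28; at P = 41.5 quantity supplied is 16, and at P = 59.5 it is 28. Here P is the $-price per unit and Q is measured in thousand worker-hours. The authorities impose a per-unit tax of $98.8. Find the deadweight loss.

$574.20 thousand

Demand slope = (22.5 − 106.5)/(28 − 16) = −7, so P = 218.5 − 7Q.
Supply slope = (59.5 − 41.5)/(28 − 16) = 1.5, so P = 17.5 + 1.5Q.
Competitive equilibrium: 218.5 − 7Q = 17.5 + 1.5Q → Q* = 23.64706, P* = 52.97059.
With the tax, the buyer price exceeds the seller price by 98.8: (218.5 − 7Q) − (17.5 + 1.5Q) = 98.8 → Q' = 12.02353.
ΔQ = 23.64706 − 12.02353 = 11.62353; the wedge equals the tax, 98.8.
DWL = ½ × 11.62353 × 98.8 = $574.20 thousand.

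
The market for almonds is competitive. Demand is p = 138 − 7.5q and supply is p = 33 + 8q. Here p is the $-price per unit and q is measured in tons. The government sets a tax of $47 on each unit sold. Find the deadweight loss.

Competitive equilibrium: 138 − 7.5q = 33 + 8q → q* = 6.7742, p* = 87.1935.
With the tax, the buyer price exceeds the seller price by 47: (138 − 7.5q) − (33 + 8q) = 47 → q' = 3.7419.
Δq = 6.7742 − 3.7419 = 3.0323; the wedge equals the tax, 47.
DWL = ½ × 3.0323 × 47 = $71.26.

$71.26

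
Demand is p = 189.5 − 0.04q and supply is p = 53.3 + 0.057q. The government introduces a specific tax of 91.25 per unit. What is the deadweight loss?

42920.43

Competitive equilibrium: 189.5 − 0.04q = 53.3 + 0.057q → q* = 1404.12371, p* = 133.33505.
With the tax, the buyer price exceeds the seller price by 91.25: (189.5 − 0.04q) − (53.3 + 0.057q) = 91.25 → q' = 463.40206.
Δq = 1404.12371 − 463.40206 = 940.72165; the wedge equals the tax, 91.25.
Deadweight loss = ½ × 940.72165 × 91.25 = 42920.43.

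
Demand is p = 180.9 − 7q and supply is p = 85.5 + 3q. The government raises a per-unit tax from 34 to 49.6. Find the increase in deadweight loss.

Competitive equilibrium: 180.9 − 7q = 85.5 + 3q → q* = 9.54, p* = 114.12.
For a per-unit tax t: Δq = t/10, so DWL = ½·t·(t/10) = t²/20.
At t = 34: DWL = 57.8. At t = 49.6: DWL = 123.008.
Increase = 123.008 − 57.8 = 65.208.

65.208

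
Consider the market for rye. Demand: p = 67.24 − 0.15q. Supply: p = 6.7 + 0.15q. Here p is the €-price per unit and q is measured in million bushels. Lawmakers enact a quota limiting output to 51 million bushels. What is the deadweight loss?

€3411.096 million

Competitive equilibrium: 67.24 − 0.15q = 6.7 + 0.15q → q* = 201.8, p* = 36.97.
At q = 51: demand price = 67.24 − 0.15·51 = 59.59; supply price = 6.7 + 0.15·51 = 14.35.
Δq = 201.8 − 51 = 150.8; wedge = 59.59 − 14.35 = 45.24.
DWL = ½ × 150.8 × 45.24 = €3411.096 million.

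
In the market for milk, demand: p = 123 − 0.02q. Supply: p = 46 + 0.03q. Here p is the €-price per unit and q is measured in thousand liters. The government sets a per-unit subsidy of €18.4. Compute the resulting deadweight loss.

€3385.60 thousand

Competitive equilibrium: 123 − 0.02q = 46 + 0.03q → q* = 1540, p* = 92.2.
The subsidy lowers effective supply by 18.4: p = 27.6 + 0.03q.
New quantity: 123 − 0.02q = 27.6 + 0.03q → q' = 1908.
Overproduction Δq = 1908 − 1540 = 368; wedge = subsidy = 18.4.
The triangle = ½ × 368 × 18.4 = €3385.60 thousand.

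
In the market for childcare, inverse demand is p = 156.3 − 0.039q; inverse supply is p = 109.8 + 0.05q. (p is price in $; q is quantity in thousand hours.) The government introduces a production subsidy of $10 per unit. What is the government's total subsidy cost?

$6348.31 thousand

Competitive equilibrium: 156.3 − 0.039q = 109.8 + 0.05q → q* = 522.47191, p* = 135.9236.
The subsidy lowers effective supply by 10: p = 99.8 + 0.05q.
New quantity: 156.3 − 0.039q = 99.8 + 0.05q → q' = 634.83146.
Total subsidy cost = 10 × 634.83146 = $6348.31 thousand.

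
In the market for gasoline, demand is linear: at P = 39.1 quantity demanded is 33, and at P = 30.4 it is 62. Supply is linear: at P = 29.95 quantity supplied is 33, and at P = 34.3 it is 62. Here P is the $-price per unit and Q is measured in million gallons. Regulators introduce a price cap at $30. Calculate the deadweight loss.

$90 million

Demand slope = (30.4 − 39.1)/(62 − 33) = −0.3, so P = 49 − 0.3Q.
Supply slope = (34.3 − 29.95)/(62 − 33) = 0.15, so P = 25 + 0.15Q.
Competitive equilibrium: 49 − 0.3Q = 25 + 0.15Q → Q* = 53.3333, P* = 33.
At the ceiling P = 30, quantity supplied = (30 − 25)/0.15 = 33.3333.
Willingness to pay at Q' = 33.3333: 49 − 0.3·33.3333 = 39.
ΔQ = 53.3333 − 33.3333 = 20; wedge = 39 − 30 = 9.
DWL = ½ × 20 × 9 = $90 million.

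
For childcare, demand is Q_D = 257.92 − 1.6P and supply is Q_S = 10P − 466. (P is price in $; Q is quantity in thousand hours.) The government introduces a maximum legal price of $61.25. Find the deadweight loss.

In inverse form: demand P = 161.2 − 0.625Q, supply P = 46.6 + 0.1Q.
Competitive equilibrium: 161.2 − 0.625Q = 46.6 + 0.1Q → Q* = 158.069, P* = 62.4069.
At the ceiling P = 61.25, quantity supplied = (61.25 − 46.6)/0.1 = 146.5.
Willingness to pay at Q' = 146.5: 161.2 − 0.625·146.5 = 69.6375.
ΔQ = 158.069 − 146.5 = 11.569; wedge = 69.6375 − 61.25 = 8.3875.
The triangle = ½ × 11.569 × 8.3875 = $48.52 thousand.

$48.52 thousand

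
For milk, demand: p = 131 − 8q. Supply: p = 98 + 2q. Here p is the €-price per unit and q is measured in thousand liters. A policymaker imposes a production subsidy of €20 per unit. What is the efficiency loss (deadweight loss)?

Competitive equilibrium: 131 − 8q = 98 + 2q → q* = 3.3, p* = 104.6.
The subsidy lowers effective supply by 20: p = 78 + 2q.
New quantity: 131 − 8q = 78 + 2q → q' = 5.3.
Overproduction Δq = 5.3 − 3.3 = 2; wedge = subsidy = 20.
Welfare loss = ½ × 2 × 20 = €20 thousand.

€20 thousand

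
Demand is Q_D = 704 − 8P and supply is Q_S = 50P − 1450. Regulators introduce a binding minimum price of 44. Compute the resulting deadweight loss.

In inverse form: demand P = 88 − 0.125Q, supply P = 29 + 0.02Q.
Competitive equilibrium: 88 − 0.125Q = 29 + 0.02Q → Q* = 406.8966, P* = 37.1379.
At the floor P = 44, quantity demanded = (88 − 44)/0.125 = 352.
Sellers' marginal cost at Q' = 352: 29 + 0.02·352 = 36.04.
ΔQ = 406.8966 − 352 = 54.8966; wedge = 44 − 36.04 = 7.96.
Welfare loss = ½ × 54.8966 × 7.96 = 218.49.

218.49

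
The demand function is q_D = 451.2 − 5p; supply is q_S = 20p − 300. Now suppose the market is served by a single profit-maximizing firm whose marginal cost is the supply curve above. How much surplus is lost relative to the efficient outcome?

In inverse form: demand p = 90.24 − 0.2q, supply p = 15 + 0.05q.
Competitive equilibrium: 90.24 − 0.2q = 15 + 0.05q → q* = 300.96, p* = 30.048.
Marginal revenue: MR = 90.24 − 0.4q. Set MR = MC: 90.24 − 0.4q = 15 + 0.05q → q_m = 167.2.
Price p_m = 90.24 − 0.2·167.2 = 56.8; MC(q_m) = 15 + 0.05·167.2 = 23.36.
Competitive q* = 300.96, so Δq = 133.76; wedge = 56.8 − 23.36 = 33.44.
DWL = ½ × 133.76 × 33.44 = 2236.47.

2236.47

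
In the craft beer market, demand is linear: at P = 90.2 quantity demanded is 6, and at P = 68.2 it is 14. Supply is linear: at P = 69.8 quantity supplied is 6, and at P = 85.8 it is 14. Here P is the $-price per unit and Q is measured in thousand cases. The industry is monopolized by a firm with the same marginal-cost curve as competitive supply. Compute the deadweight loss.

Demand slope = (68.2 − 90.2)/(14 − 6) = −2.75, so P = 106.7 − 2.75Q.
Supply slope = (85.8 − 69.8)/(14 − 6) = 2, so P = 57.8 + 2Q.
Competitive equilibrium: 106.7 − 2.75Q = 57.8 + 2Q → Q* = 10.2947, P* = 78.3895.
Marginal revenue: MR = 106.7 − 5.5Q. Set MR = MC: 106.7 − 5.5Q = 57.8 + 2Q → Q_m = 6.52.
Price P_m = 106.7 − 2.75·6.52 = 88.77; MC(Q_m) = 57.8 + 2·6.52 = 70.84.
Competitive Q* = 10.2947, so ΔQ = 3.7747; wedge = 88.77 − 70.84 = 17.93.
DWL = ½ × 3.7747 × 17.93 = $33.84 thousand.

$33.84 thousand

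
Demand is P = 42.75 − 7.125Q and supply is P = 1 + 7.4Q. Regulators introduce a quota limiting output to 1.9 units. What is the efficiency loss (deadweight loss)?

6.89

Competitive equilibrium: 42.75 − 7.125Q = 1 + 7.4Q → Q* = 2.87435, P* = 22.27022.
At Q = 1.9: demand price = 42.75 − 7.125·1.9 = 29.2125; supply price = 1 + 7.4·1.9 = 15.06.
ΔQ = 2.87435 − 1.9 = 0.97435; wedge = 29.2125 − 15.06 = 14.1525.
Deadweight loss = ½ × 0.97435 × 14.1525 = 6.89.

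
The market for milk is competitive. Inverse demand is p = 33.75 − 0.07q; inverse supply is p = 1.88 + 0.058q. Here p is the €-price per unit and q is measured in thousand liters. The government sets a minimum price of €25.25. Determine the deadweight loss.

Competitive equilibrium: 33.75 − 0.07q = 1.88 + 0.058q → q* = 248.9844, p* = 16.3211.
At the floor p = 25.25, quantity demanded = (33.75 − 25.25)/0.07 = 121.4286.
Sellers' marginal cost at q' = 121.4286: 1.88 + 0.058·121.4286 = 8.9229.
Δq = 248.9844 − 121.4286 = 127.5558; wedge = 25.25 − 8.9229 = 16.3271.
Welfare loss = ½ × 127.5558 × 16.3271 = €1041.31 thousand.

€1041.31 thousand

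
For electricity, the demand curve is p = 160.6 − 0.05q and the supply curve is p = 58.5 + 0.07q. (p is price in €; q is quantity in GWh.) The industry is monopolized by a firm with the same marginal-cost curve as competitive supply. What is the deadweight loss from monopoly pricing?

€3757.36

Competitive equilibrium: 160.6 − 0.05q = 58.5 + 0.07q → q* = 850.8333, p* = 118.0583.
Marginal revenue: MR = 160.6 − 0.1q. Set MR = MC: 160.6 − 0.1q = 58.5 + 0.07q → q_m = 600.5882.
Price p_m = 160.6 − 0.05·600.5882 = 130.5706; MC(q_m) = 58.5 + 0.07·600.5882 = 100.5412.
Competitive q* = 850.8333, so Δq = 250.2451; wedge = 130.5706 − 100.5412 = 30.0294.
DWL = ½ × 250.2451 × 30.0294 = €3757.36.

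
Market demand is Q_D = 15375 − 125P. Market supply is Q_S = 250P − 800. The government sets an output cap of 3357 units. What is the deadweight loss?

263449.76

In inverse form: demand P = 123 − 0.008Q, supply P = 3.2 + 0.004Q.
Competitive equilibrium: 123 − 0.008Q = 3.2 + 0.004Q → Q* = 9983.3333, P* = 43.1333.
At Q = 3357: demand price = 123 − 0.008·3357 = 96.144; supply price = 3.2 + 0.004·3357 = 16.628.
ΔQ = 9983.3333 − 3357 = 6626.3333; wedge = 96.144 − 16.628 = 79.516.
The triangle = ½ × 6626.3333 × 79.516 = 263449.76.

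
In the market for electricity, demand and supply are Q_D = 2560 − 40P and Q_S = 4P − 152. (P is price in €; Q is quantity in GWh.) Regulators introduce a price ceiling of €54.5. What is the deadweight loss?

In inverse form: demand P = 64 − 0.025Q, supply P = 38 + 0.25Q.
Competitive equilibrium: 64 − 0.025Q = 38 + 0.25Q → Q* = 94.5455, P* = 61.6364.
At the ceiling P = 54.5, quantity supplied = (54.5 − 38)/0.25 = 66.
Willingness to pay at Q' = 66: 64 − 0.025·66 = 62.35.
ΔQ = 94.5455 − 66 = 28.5455; wedge = 62.35 − 54.5 = 7.85.
Deadweight loss = ½ × 28.5455 × 7.85 = €112.04.

€112.04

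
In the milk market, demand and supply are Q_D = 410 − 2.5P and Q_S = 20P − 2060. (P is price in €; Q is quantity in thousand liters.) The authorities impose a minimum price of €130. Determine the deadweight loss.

€575.07 thousand

In inverse form: demand P = 164 − 0.4Q, supply P = 103 + 0.05Q.
Competitive equilibrium: 164 − 0.4Q = 103 + 0.05Q → Q* = 135.5556, P* = 109.7778.
At the floor P = 130, quantity demanded = (164 − 130)/0.4 = 85.
Sellers' marginal cost at Q' = 85: 103 + 0.05·85 = 107.25.
ΔQ = 135.5556 − 85 = 50.5556; wedge = 130 − 107.25 = 22.75.
DWL = ½ × 50.5556 × 22.75 = €575.07 thousand.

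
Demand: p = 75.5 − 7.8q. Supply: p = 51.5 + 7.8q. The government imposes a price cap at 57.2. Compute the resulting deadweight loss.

Competitive equilibrium: 75.5 − 7.8q = 51.5 + 7.8q → q* = 1.5385, p* = 63.5.
At the ceiling p = 57.2, quantity supplied = (57.2 − 51.5)/7.8 = 0.7308.
Willingness to pay at q' = 0.7308: 75.5 − 7.8·0.7308 = 69.7998.
Δq = 1.5385 − 0.7308 = 0.8077; wedge = 69.7998 − 57.2 = 12.5998.
DWL = ½ × 0.8077 × 12.5998 = 5.09.

5.09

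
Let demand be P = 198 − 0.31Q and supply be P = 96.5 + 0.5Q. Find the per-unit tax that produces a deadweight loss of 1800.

Competitive equilibrium: 198 − 0.31Q = 96.5 + 0.5Q → Q* = 125.3086, P* = 159.1543.
A tax t gives ΔQ = t/0.81 and wedge t, so DWL = t²/1.62.
t²/1.62 = 1800 → t² = 2916 → t = 54.

54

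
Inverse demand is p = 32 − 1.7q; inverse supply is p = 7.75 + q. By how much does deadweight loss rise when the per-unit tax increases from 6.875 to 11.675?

16.49

Competitive equilibrium: 32 − 1.7q = 7.75 + q → q* = 8.9815, p* = 16.7315.
For a per-unit tax t: Δq = t/2.7, so DWL = ½·t·(t/2.7) = t²/5.4.
At t = 6.875: DWL = 8.753. At t = 11.675: DWL = 25.242.
Increase = 25.242 − 8.753 = 16.49.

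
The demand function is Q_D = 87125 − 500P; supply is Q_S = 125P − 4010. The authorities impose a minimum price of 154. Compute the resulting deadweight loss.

83722.32

In inverse form: demand P = 174.25 − 0.002Q, supply P = 32.08 + 0.008Q.
Competitive equilibrium: 174.25 − 0.002Q = 32.08 + 0.008Q → Q* = 14217, P* = 145.816.
At the floor P = 154, quantity demanded = (174.25 − 154)/0.002 = 10125.
Sellers' marginal cost at Q' = 10125: 32.08 + 0.008·10125 = 113.08.
ΔQ = 14217 − 10125 = 4092; wedge = 154 − 113.08 = 40.92.
The triangle = ½ × 4092 × 40.92 = 83722.32.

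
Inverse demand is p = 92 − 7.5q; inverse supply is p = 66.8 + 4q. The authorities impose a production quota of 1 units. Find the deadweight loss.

Competitive equilibrium: 92 − 7.5q = 66.8 + 4q → q* = 2.1913, p* = 75.5652.
At q = 1: demand price = 92 − 7.5·1 = 84.5; supply price = 66.8 + 4·1 = 70.8.
Δq = 2.1913 − 1 = 1.1913; wedge = 84.5 − 70.8 = 13.7.
Deadweight loss = ½ × 1.1913 × 13.7 = 8.16.

8.16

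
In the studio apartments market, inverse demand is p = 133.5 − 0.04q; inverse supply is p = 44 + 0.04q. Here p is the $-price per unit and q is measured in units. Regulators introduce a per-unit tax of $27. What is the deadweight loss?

Competitive equilibrium: 133.5 − 0.04q = 44 + 0.04q → q* = 1118.75, p* = 88.75.
With the tax, the buyer price exceeds the seller price by 27: (133.5 − 0.04q) − (44 + 0.04q) = 27 → q' = 781.25.
Δq = 1118.75 − 781.25 = 337.5; the wedge equals the tax, 27.
DWL = ½ × 337.5 × 27 = $4556.25.

$4556.25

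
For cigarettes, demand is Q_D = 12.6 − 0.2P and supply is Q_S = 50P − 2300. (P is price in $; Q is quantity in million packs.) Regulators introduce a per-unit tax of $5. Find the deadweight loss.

$2.49 million

In inverse form: demand P = 63 − 5Q, supply P = 46 + 0.02Q.
Competitive equilibrium: 63 − 5Q = 46 + 0.02Q → Q* = 3.3865, P* = 46.0677.
With the tax, the buyer price exceeds the seller price by 5: (63 − 5Q) − (46 + 0.02Q) = 5 → Q' = 2.3904.
ΔQ = 3.3865 − 2.3904 = 0.9961; the wedge equals the tax, 5.
Welfare loss = ½ × 0.9961 × 5 = $2.49 million.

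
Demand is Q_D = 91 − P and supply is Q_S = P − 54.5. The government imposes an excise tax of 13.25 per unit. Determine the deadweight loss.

In inverse form: demand P = 91 − Q, supply P = 54.5 + Q.
Competitive equilibrium: 91 − Q = 54.5 + Q → Q* = 18.25, P* = 72.75.
With the tax, the buyer price exceeds the seller price by 13.25: (91 − Q) − (54.5 + Q) = 13.25 → Q' = 11.625.
ΔQ = 18.25 − 11.625 = 6.625; the wedge equals the tax, 13.25.
Deadweight loss = ½ × 6.625 × 13.25 = 43.89.

43.89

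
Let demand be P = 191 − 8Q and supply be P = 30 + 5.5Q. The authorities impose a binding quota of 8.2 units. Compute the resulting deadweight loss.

93.71

Competitive equilibrium: 191 − 8Q = 30 + 5.5Q → Q* = 11.9259, P* = 95.5926.
At Q = 8.2: demand price = 191 − 8·8.2 = 125.4; supply price = 30 + 5.5·8.2 = 75.1.
ΔQ = 11.9259 − 8.2 = 3.7259; wedge = 125.4 − 75.1 = 50.3.
Deadweight loss = ½ × 3.7259 × 50.3 = 93.71.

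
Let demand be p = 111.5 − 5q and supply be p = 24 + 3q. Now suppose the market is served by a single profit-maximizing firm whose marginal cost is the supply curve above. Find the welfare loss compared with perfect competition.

Competitive equilibrium: 111.5 − 5q = 24 + 3q → q* = 10.9375, p* = 56.8125.
Marginal revenue: MR = 111.5 − 10q. Set MR = MC: 111.5 − 10q = 24 + 3q → q_m = 6.7308.
Price p_m = 111.5 − 5·6.7308 = 77.846; MC(q_m) = 24 + 3·6.7308 = 44.1924.
Competitive q* = 10.9375, so Δq = 4.2067; wedge = 77.846 − 44.1924 = 33.6536.
Welfare loss = ½ × 4.2067 × 33.6536 = 70.79.

70.79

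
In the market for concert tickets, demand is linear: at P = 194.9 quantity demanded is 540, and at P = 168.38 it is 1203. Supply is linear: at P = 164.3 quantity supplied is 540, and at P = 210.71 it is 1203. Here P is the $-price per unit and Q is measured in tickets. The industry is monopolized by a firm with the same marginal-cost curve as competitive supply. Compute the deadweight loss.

$2618.18

Demand slope = (168.38 − 194.9)/(1203 − 540) = −0.04, so P = 216.5 − 0.04Q.
Supply slope = (210.71 − 164.3)/(1203 − 540) = 0.07, so P = 126.5 + 0.07Q.
Competitive equilibrium: 216.5 − 0.04Q = 126.5 + 0.07Q → Q* = 818.1818, P* = 183.7727.
Marginal revenue: MR = 216.5 − 0.08Q. Set MR = MC: 216.5 − 0.08Q = 126.5 + 0.07Q → Q_m = 600.
Price P_m = 216.5 − 0.04·600 = 192.5; MC(Q_m) = 126.5 + 0.07·600 = 168.5.
Competitive Q* = 818.1818, so ΔQ = 218.1818; wedge = 192.5 − 168.5 = 24.
DWL = ½ × 218.1818 × 24 = $2618.18.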